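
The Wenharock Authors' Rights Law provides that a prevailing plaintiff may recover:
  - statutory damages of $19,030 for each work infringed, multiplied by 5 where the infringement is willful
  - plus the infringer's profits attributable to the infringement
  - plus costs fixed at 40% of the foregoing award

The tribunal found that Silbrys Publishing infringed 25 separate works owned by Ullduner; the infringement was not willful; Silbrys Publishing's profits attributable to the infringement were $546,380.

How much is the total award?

$1,430,982

Statutory damages: 25 × $19,030 = $475,750
Infringement not willful: no ×5 enhancement.
Combined award: $475,750 + $546,380 = $1,022,130
Costs: 40% of $1,022,130 = $408,852
Award plus costs: $1,022,130 + $408,852 = $1,430,982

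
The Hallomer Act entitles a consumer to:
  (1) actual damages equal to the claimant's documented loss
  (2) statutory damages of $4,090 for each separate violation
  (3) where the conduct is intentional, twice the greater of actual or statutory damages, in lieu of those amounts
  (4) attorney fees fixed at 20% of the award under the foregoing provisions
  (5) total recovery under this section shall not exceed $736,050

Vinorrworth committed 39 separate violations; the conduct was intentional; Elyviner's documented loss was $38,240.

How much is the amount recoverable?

Statutory damages: 39 × $4,090 = $159,510
Greater of actual damages ($38,240) or statutory damages ($159,510): $159,510
Doubled: 2 × $159,510 = $319,020
Attorney fees: 20% of $319,020 = $63,804
Total before cap: $319,020 + $63,804 = $382,824
Cap at $736,050: $382,824 is within the cap, no reduction.

$382,824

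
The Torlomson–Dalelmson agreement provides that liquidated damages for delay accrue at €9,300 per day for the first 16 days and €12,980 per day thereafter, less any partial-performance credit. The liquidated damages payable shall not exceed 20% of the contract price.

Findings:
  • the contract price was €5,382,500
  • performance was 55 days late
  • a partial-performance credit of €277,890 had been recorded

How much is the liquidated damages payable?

First 16 days: 16 × €9,300 = €148,800
Remaining days: (55 − 16) × €12,980 = €506,220
Accrued per-day damages: €148,800 + €506,220 = €655,020
Less partial-performance credit: €655,020 − €277,890 = €377,130
Cap: 20% of €5,382,500 = €1,076,500
Cap at €1,076,500: €377,130 is within the cap, no reduction.

€377,130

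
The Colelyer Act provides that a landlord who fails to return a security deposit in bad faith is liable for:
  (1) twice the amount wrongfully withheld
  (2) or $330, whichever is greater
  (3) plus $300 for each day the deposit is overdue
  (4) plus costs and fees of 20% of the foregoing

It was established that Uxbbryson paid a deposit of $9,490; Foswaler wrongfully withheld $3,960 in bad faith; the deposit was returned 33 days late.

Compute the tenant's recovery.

$21,384

Doubled: 2 × $3,960 = $7,920
Minimum $330: $7,920 meets the minimum, no increase.
Late-return penalty: 33 × $300 = $9,900
Damages plus late penalty: $7,920 + $9,900 = $17,820
Costs and fees: 20% of $17,820 = $3,564
Total recovery: $17,820 + $3,564 = $21,384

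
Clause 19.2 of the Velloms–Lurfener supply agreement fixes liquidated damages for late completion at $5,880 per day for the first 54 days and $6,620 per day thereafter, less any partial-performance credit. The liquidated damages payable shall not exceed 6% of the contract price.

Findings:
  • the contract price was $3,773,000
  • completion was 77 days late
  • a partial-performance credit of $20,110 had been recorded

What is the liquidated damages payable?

First 54 days: 54 × $5,880 = $317,520
Remaining days: (77 − 54) × $6,620 = $152,260
Accrued per-day damages: $317,520 + $152,260 = $469,780
Less partial-performance credit: $469,780 − $20,110 = $449,670
Cap: 6% of $3,773,000 = $226,380
Cap at $226,380: $449,670 exceeds the cap → $226,380

$226,380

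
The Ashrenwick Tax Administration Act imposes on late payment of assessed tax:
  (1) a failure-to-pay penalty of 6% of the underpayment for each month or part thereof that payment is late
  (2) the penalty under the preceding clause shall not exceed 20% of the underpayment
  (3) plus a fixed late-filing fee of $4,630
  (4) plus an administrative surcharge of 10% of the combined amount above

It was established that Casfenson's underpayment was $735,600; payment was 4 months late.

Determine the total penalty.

Penalty: $166,925

Accrued rate: 6% × 4 = 24%, capped at 20% → 20%
Failure-to-pay penalty: 20% of $735,600 = $147,120
Penalty before surcharge: $147,120 + $4,630 = $151,750
Administrative surcharge: 10% of $151,750 = $15,175
Total penalty: $151,750 + $15,175 = $166,925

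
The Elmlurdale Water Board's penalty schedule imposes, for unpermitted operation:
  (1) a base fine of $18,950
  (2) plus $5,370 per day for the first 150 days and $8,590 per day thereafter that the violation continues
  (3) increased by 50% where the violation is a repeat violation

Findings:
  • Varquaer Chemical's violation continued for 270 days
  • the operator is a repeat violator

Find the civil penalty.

First 150 days: 150 × $5,370 = $805,500
Remaining days: (270 − 150) × $8,590 = $1,030,800
Per-day component: $805,500 + $1,030,800 = $1,836,300
Base plus per-day: $18,950 + $1,836,300 = $1,855,250
Enhancement: 50% of $1,855,250 = $927,625
Enhanced fine: $1,855,250 + $927,625 = $2,782,875

$2,782,875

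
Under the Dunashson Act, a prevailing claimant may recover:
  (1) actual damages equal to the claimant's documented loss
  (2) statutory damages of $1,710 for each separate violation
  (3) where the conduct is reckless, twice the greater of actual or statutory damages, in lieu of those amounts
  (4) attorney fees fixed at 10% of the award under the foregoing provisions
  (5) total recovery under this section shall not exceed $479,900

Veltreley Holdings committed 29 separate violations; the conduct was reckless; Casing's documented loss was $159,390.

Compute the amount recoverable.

Statutory damages: 29 × $1,710 = $49,590
Greater of actual damages ($159,390) or statutory damages ($49,590): $159,390
Doubled: 2 × $159,390 = $318,780
Attorney fees: 10% of $318,780 = $31,878
Total before cap: $318,780 + $31,878 = $350,658
Cap at $479,900: $350,658 is within the cap, no reduction.

$350,658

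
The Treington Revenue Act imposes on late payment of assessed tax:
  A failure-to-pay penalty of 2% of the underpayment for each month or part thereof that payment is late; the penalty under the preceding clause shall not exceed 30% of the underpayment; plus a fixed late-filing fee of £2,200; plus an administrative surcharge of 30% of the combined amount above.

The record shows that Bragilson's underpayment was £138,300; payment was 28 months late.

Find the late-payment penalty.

Accrued rate: 2% × 28 = 56%, capped at 30% → 30%
Failure-to-pay penalty: 30% of £138,300 = £41,490
Penalty before surcharge: £41,490 + £2,200 = £43,690
Administrative surcharge: 30% of £43,690 = £13,107
Total penalty: £43,690 + £13,107 = £56,797

£56,797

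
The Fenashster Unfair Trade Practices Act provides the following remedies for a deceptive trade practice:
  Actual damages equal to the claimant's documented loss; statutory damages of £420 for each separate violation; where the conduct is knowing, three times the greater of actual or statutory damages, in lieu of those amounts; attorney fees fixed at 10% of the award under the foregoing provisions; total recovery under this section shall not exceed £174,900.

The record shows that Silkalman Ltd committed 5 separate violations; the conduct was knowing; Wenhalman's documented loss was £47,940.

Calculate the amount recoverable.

Total recovery: £158,202

Statutory damages: 5 × £420 = £2,100
Greater of actual damages (£47,940) or statutory damages (£2,100): £47,940
Trebled: 3 × £47,940 = £143,820
Attorney fees: 10% of £143,820 = £14,382
Total before cap: £143,820 + £14,382 = £158,202
Cap at £174,900: £158,202 is within the cap, no reduction.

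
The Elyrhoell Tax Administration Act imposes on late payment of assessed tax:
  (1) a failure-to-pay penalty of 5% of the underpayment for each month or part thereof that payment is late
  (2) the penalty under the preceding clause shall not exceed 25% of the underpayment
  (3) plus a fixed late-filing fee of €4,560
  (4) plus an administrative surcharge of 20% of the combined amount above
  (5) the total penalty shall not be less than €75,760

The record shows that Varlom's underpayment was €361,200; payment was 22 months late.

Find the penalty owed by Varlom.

Accrued rate: 5% × 22 = 110%, capped at 25% → 25%
Failure-to-pay penalty: 25% of €361,200 = €90,300
Penalty before surcharge: €90,300 + €4,560 = €94,860
Administrative surcharge: 20% of €94,860 = €18,972
Total penalty: €94,860 + €18,972 = €113,832
Minimum €75,760: €113,832 meets the minimum, no increase.

Penalty: €113,832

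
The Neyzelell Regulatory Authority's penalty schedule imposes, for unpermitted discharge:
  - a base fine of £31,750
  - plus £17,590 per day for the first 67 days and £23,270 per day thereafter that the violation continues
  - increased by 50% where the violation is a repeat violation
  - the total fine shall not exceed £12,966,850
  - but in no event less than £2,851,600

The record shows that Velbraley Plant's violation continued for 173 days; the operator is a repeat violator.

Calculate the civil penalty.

First 67 days: 67 × £17,590 = £1,178,530
Remaining days: (173 − 67) × £23,270 = £2,466,620
Per-day component: £1,178,530 + £2,466,620 = £3,645,150
Base plus per-day: £31,750 + £3,645,150 = £3,676,900
Enhancement: 50% of £3,676,900 = £1,838,450
Enhanced fine: £3,676,900 + £1,838,450 = £5,515,350
Cap at £12,966,850: £5,515,350 is within the cap, no reduction.
Minimum £2,851,600: £5,515,350 meets the minimum, no increase.

Civil penalty: £5,515,350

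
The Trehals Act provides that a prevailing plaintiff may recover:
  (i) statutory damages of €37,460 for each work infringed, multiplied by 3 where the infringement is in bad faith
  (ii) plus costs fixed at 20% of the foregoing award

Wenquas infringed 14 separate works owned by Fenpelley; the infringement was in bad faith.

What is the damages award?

Statutory damages: 14 × €37,460 = €524,440
Trebled: 3 × €524,440 = €1,573,320
Costs: 20% of €1,573,320 = €314,664
Award plus costs: €1,573,320 + €314,664 = €1,887,984

Award: €1,887,984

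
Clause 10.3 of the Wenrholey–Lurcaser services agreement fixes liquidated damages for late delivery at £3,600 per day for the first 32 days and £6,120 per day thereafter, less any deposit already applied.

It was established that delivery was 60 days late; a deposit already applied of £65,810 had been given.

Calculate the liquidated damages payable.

First 32 days: 32 × £3,600 = £115,200
Remaining days: (60 − 32) × £6,120 = £171,360
Accrued per-day damages: £115,200 + £171,360 = £286,560
Less deposit already applied: £286,560 − £65,810 = £220,750

£220,750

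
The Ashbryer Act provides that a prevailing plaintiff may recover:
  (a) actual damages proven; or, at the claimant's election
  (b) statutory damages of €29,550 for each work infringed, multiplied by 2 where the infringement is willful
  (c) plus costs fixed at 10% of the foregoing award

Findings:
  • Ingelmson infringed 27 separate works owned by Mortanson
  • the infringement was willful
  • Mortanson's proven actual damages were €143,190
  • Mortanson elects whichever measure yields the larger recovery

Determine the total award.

Statutory damages: 27 × €29,550 = €797,850
Doubled: 2 × €797,850 = €1,595,700
Greater of actual damages (€143,190) or enhanced statutory damages (€1,595,700): €1,595,700
Costs: 10% of €1,595,700 = €159,570
Award plus costs: €1,595,700 + €159,570 = €1,755,270

€1,755,270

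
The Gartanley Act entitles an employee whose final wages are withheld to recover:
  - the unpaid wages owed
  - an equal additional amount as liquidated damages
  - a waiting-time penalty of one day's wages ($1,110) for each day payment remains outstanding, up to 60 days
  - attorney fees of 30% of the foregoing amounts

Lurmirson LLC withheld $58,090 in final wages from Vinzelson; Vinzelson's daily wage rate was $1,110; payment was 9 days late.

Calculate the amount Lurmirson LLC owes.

Liquidated damages (equal amount): $58,090
Penalty days: min(9, 60) = 9
Waiting-time penalty: 9 × $1,110 = $9,990
Subtotal: $58,090 + $58,090 + $9,990 = $126,170
Attorney fees: 30% of $126,170 = $37,851
Total award: $126,170 + $37,851 = $164,021

$164,021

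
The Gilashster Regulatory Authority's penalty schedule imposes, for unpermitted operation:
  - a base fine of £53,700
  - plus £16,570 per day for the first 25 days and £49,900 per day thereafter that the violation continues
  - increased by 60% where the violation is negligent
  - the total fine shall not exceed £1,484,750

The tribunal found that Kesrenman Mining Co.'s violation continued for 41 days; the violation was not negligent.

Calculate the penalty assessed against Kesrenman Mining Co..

Civil penalty: £1,266,350

First 25 days: 25 × £16,570 = £414,250
Remaining days: (41 − 25) × £49,900 = £798,400
Per-day component: £414,250 + £798,400 = £1,212,650
Base plus per-day: £53,700 + £1,212,650 = £1,266,350
The violation was not negligent: no 60% increase.
Cap at £1,484,750: £1,266,350 is within the cap, no reduction.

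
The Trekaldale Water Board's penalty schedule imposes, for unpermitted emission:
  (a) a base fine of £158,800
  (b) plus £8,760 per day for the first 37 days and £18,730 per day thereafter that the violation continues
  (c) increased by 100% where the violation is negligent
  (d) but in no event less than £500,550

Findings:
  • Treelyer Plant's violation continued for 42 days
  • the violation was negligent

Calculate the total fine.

£1,153,140

First 37 days: 37 × £8,760 = £324,120
Remaining days: (42 − 37) × £18,730 = £93,650
Per-day component: £324,120 + £93,650 = £417,770
Base plus per-day: £158,800 + £417,770 = £576,570
Enhancement: 100% of £576,570 = £576,570
Enhanced fine: £576,570 + £576,570 = £1,153,140
Minimum £500,550: £1,153,140 meets the minimum, no increase.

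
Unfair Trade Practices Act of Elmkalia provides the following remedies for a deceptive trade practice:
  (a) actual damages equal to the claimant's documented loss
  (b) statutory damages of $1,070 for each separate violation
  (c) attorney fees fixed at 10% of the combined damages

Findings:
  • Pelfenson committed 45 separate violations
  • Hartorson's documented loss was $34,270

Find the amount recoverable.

Statutory damages: 45 × $1,070 = $48,150
Combined damages: $34,270 + $48,150 = $82,420
Attorney fees: 10% of $82,420 = $8,242
Total recovery: $82,420 + $8,242 = $90,662

$90,662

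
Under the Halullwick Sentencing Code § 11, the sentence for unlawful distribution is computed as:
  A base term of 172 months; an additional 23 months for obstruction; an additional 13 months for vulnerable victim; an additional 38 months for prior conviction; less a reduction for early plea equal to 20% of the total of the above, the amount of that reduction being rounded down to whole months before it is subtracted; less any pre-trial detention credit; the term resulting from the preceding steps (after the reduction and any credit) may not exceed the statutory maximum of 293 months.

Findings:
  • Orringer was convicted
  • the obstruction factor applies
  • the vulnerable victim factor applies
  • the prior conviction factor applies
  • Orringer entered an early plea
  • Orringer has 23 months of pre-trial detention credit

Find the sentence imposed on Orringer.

Obstruction enhancement: +23 months
Vulnerable victim enhancement: +13 months
Prior conviction enhancement: +38 months
Adjusted term: 172 months + 23 months + 13 months + 38 months = 246 months
Early plea reduction: 20% of 246 months = 49 months (rounded down)
After reduction: 246 − 49 = 197 months
Less pre-trial detention credit: 197 months − 23 months = 174 months
Cap at 293 months: 174 months is within the cap, no reduction.

174 months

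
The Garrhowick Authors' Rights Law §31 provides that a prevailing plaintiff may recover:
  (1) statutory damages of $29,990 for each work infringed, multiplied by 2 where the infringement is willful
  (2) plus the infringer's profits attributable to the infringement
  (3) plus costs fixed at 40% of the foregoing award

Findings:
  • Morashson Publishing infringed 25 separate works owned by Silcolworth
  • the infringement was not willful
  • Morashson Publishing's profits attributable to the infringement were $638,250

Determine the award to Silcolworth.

Statutory damages: 25 × $29,990 = $749,750
Infringement not willful: no ×2 enhancement.
Combined award: $749,750 + $638,250 = $1,388,000
Costs: 40% of $1,388,000 = $555,200
Award plus costs: $1,388,000 + $555,200 = $1,943,200

Award: $1,943,200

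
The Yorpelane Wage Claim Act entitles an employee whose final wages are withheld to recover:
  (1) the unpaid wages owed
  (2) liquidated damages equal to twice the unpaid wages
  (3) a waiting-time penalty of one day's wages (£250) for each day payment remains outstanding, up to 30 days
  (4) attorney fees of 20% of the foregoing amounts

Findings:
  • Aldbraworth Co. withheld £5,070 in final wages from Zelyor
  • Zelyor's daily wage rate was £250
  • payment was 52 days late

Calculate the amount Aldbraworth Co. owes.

Doubled: 2 × £5,070 = £10,140
Penalty days: min(52, 30) = 30
Waiting-time penalty: 30 × £250 = £7,500
Subtotal: £5,070 + £10,140 + £7,500 = £22,710
Attorney fees: 20% of £22,710 = £4,542
Total award: £22,710 + £4,542 = £27,252

£27,252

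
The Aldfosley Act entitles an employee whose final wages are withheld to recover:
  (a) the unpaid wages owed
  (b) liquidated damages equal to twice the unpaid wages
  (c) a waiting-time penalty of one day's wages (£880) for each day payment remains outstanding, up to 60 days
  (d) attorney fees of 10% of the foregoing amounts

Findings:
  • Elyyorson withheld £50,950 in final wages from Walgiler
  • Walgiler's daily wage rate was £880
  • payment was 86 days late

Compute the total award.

£226,215

Doubled: 2 × £50,950 = £101,900
Penalty days: min(86, 60) = 60
Waiting-time penalty: 60 × £880 = £52,800
Subtotal: £50,950 + £101,900 + £52,800 = £205,650
Attorney fees: 10% of £205,650 = £20,565
Total award: £205,650 + £20,565 = £226,215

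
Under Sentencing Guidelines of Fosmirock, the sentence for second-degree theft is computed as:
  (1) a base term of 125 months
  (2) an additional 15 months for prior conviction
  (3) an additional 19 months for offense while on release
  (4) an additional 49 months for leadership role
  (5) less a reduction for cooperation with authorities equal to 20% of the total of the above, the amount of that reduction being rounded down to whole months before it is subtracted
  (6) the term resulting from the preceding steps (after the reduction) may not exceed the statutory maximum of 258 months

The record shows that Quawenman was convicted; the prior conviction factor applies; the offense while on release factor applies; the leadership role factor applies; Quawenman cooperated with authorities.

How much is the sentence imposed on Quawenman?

167 months

Prior conviction enhancement: +15 months
Offense while on release enhancement: +19 months
Leadership role enhancement: +49 months
Adjusted term: 125 months + 15 months + 19 months + 49 months = 208 months
Cooperation with authorities reduction: 20% of 208 months = 41 months (rounded down)
After reduction: 208 − 41 = 167 months
Cap at 258 months: 167 months is within the cap, no reduction.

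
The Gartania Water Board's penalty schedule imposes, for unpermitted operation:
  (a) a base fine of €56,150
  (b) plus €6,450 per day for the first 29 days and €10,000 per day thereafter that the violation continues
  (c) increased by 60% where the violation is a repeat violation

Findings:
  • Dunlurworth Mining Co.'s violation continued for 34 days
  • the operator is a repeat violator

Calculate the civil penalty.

First 29 days: 29 × €6,450 = €187,050
Remaining days: (34 − 29) × €10,000 = €50,000
Per-day component: €187,050 + €50,000 = €237,050
Base plus per-day: €56,150 + €237,050 = €293,200
Enhancement: 60% of €293,200 = €175,920
Enhanced fine: €293,200 + €175,920 = €469,120

€469,120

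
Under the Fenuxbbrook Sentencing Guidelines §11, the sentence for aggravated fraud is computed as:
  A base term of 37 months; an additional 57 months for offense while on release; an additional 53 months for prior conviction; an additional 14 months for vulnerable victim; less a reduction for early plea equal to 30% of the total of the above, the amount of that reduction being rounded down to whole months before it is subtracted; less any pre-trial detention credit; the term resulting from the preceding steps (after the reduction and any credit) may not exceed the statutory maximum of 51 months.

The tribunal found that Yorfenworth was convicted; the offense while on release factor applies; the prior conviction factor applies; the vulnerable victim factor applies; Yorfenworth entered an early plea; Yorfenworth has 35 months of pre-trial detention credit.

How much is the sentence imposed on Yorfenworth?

51 months

Offense while on release enhancement: +57 months
Prior conviction enhancement: +53 months
Vulnerable victim enhancement: +14 months
Adjusted term: 37 months + 57 months + 53 months + 14 months = 161 months
Early plea reduction: 30% of 161 months = 48 months (rounded down)
After reduction: 161 − 48 = 113 months
Less pre-trial detention credit: 113 months − 35 months = 78 months
Cap at 51 months: 78 months exceeds the cap → 51 months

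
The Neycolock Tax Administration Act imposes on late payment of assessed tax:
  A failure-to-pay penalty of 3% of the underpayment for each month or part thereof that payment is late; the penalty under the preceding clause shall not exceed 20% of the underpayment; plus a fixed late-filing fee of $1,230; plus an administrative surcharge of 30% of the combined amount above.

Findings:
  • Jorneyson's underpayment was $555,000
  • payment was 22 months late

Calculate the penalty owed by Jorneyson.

Accrued rate: 3% × 22 = 66%, capped at 20% → 20%
Failure-to-pay penalty: 20% of $555,000 = $111,000
Penalty before surcharge: $111,000 + $1,230 = $112,230
Administrative surcharge: 30% of $112,230 = $33,669
Total penalty: $112,230 + $33,669 = $145,899

$145,899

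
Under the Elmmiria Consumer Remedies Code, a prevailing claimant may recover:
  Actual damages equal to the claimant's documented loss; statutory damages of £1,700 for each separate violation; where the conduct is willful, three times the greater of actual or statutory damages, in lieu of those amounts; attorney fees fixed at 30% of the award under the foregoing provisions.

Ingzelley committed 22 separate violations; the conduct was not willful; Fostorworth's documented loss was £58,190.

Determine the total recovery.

Statutory damages: 22 × £1,700 = £37,400
Conduct not willful: the in-lieu enhancement does not apply.
Actual plus statutory damages: £58,190 + £37,400 = £95,590
Attorney fees: 30% of £95,590 = £28,677
Total recovery: £95,590 + £28,677 = £124,267

£124,267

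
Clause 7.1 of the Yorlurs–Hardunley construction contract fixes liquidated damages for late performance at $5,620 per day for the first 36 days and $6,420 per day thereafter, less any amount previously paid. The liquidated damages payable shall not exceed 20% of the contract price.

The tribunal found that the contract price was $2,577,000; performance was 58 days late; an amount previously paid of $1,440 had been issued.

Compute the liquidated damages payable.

Liquidated damages: $342,120

First 36 days: 36 × $5,620 = $202,320
Remaining days: (58 − 36) × $6,420 = $141,240
Accrued per-day damages: $202,320 + $141,240 = $343,560
Less amount previously paid: $343,560 − $1,440 = $342,120
Cap: 20% of $2,577,000 = $515,400
Cap at $515,400: $342,120 is within the cap, no reduction.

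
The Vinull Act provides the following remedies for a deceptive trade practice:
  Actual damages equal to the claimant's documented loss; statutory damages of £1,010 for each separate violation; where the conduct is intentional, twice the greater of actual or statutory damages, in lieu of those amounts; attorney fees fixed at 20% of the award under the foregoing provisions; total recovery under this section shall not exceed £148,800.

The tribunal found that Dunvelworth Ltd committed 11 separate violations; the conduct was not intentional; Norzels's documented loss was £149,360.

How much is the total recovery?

£148,800

Statutory damages: 11 × £1,010 = £11,110
Conduct not intentional: the in-lieu enhancement does not apply.
Actual plus statutory damages: £149,360 + £11,110 = £160,470
Attorney fees: 20% of £160,470 = £32,094
Total before cap: £160,470 + £32,094 = £192,564
Cap at £148,800: £192,564 exceeds the cap → £148,800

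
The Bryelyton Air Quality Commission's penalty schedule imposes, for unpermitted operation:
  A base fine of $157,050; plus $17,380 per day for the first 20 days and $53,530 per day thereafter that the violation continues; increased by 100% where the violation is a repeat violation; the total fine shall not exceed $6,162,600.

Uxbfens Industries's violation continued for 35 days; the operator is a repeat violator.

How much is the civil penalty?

First 20 days: 20 × $17,380 = $347,600
Remaining days: (35 − 20) × $53,530 = $802,950
Per-day component: $347,600 + $802,950 = $1,150,550
Base plus per-day: $157,050 + $1,150,550 = $1,307,600
Enhancement: 100% of $1,307,600 = $1,307,600
Enhanced fine: $1,307,600 + $1,307,600 = $2,615,200
Cap at $6,162,600: $2,615,200 is within the cap, no reduction.

$2,615,200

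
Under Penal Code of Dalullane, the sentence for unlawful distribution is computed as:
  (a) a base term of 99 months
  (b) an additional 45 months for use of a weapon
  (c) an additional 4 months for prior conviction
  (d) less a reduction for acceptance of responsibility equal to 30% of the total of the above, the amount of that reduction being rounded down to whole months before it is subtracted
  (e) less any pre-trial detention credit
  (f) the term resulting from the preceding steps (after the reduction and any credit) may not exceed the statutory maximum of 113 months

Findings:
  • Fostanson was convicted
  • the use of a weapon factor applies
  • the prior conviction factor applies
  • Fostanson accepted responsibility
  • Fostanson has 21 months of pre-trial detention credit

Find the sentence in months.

Use of a weapon enhancement: +45 months
Prior conviction enhancement: +4 months
Adjusted term: 99 months + 45 months + 4 months = 148 months
Acceptance of responsibility reduction: 30% of 148 months = 44 months (rounded down)
After reduction: 148 − 44 = 104 months
Less pre-trial detention credit: 104 months − 21 months = 83 months
Cap at 113 months: 83 months is within the cap, no reduction.

83 months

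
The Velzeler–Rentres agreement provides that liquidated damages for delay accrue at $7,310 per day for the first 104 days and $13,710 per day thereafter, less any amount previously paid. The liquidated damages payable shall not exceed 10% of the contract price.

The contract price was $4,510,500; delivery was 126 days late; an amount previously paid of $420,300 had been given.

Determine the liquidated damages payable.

First 104 days: 104 × $7,310 = $760,240
Remaining days: (126 − 104) × $13,710 = $301,620
Accrued per-day damages: $760,240 + $301,620 = $1,061,860
Less amount previously paid: $1,061,860 − $420,300 = $641,560
Cap: 10% of $4,510,500 = $451,050
Cap at $451,050: $641,560 exceeds the cap → $451,050

$451,050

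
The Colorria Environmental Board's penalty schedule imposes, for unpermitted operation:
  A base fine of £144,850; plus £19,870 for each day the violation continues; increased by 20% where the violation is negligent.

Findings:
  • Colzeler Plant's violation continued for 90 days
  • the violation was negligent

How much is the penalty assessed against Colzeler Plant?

Per-day component: 90 × £19,870 = £1,788,300
Base plus per-day: £144,850 + £1,788,300 = £1,933,150
Enhancement: 20% of £1,933,150 = £386,630
Enhanced fine: £1,933,150 + £386,630 = £2,319,780

Civil penalty: £2,319,780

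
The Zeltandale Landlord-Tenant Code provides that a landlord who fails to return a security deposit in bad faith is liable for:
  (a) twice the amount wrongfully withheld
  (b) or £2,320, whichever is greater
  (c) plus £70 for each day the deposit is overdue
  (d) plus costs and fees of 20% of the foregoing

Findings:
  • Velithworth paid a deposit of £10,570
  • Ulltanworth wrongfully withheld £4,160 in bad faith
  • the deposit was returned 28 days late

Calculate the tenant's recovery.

£12,336

Doubled: 2 × £4,160 = £8,320
Minimum £2,320: £8,320 meets the minimum, no increase.
Late-return penalty: 28 × £70 = £1,960
Damages plus late penalty: £8,320 + £1,960 = £10,280
Costs and fees: 20% of £10,280 = £2,056
Total recovery: £10,280 + £2,056 = £12,336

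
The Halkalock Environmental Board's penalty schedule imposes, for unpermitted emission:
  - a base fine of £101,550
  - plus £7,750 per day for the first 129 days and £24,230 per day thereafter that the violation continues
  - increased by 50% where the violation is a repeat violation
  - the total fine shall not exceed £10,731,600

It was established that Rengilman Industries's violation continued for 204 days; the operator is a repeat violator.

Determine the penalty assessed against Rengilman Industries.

Civil penalty: £4,377,825

First 129 days: 129 × £7,750 = £999,750
Remaining days: (204 − 129) × £24,230 = £1,817,250
Per-day component: £999,750 + £1,817,250 = £2,817,000
Base plus per-day: £101,550 + £2,817,000 = £2,918,550
Enhancement: 50% of £2,918,550 = £1,459,275
Enhanced fine: £2,918,550 + £1,459,275 = £4,377,825
Cap at £10,731,600: £4,377,825 is within the cap, no reduction.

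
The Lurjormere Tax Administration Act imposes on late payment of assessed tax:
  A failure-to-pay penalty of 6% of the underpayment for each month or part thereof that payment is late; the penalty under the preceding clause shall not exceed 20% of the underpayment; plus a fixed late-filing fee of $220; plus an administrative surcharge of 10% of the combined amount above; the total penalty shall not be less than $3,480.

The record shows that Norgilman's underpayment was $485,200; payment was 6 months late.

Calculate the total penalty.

Accrued rate: 6% × 6 = 36%, capped at 20% → 20%
Failure-to-pay penalty: 20% of $485,200 = $97,040
Penalty before surcharge: $97,040 + $220 = $97,260
Administrative surcharge: 10% of $97,260 = $9,726
Total penalty: $97,260 + $9,726 = $106,986
Minimum $3,480: $106,986 meets the minimum, no increase.

$106,986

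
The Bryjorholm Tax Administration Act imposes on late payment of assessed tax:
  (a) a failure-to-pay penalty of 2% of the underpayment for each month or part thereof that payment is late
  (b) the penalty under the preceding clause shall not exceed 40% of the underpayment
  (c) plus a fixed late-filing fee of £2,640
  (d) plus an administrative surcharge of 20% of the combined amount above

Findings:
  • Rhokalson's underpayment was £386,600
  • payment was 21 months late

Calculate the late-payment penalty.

Accrued rate: 2% × 21 = 42%, capped at 40% → 40%
Failure-to-pay penalty: 40% of £386,600 = £154,640
Penalty before surcharge: £154,640 + £2,640 = £157,280
Administrative surcharge: 20% of £157,280 = £31,456
Total penalty: £157,280 + £31,456 = £188,736

£188,736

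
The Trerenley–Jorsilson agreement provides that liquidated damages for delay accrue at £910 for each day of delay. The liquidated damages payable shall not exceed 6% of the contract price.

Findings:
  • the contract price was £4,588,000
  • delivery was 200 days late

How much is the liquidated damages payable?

£182,000

Per-day damages: 200 × £910 = £182,000
Cap: 6% of £4,588,000 = £275,280
Cap at £275,280: £182,000 is within the cap, no reduction.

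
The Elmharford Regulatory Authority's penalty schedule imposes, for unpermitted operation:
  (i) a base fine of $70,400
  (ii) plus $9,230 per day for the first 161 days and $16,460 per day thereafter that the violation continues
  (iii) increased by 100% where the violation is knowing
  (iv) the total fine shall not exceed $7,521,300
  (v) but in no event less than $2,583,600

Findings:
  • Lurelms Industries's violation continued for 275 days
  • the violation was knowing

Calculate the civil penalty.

First 161 days: 161 × $9,230 = $1,486,030
Remaining days: (275 − 161) × $16,460 = $1,876,440
Per-day component: $1,486,030 + $1,876,440 = $3,362,470
Base plus per-day: $70,400 + $3,362,470 = $3,432,870
Enhancement: 100% of $3,432,870 = $3,432,870
Enhanced fine: $3,432,870 + $3,432,870 = $6,865,740
Cap at $7,521,300: $6,865,740 is within the cap, no reduction.
Minimum $2,583,600: $6,865,740 meets the minimum, no increase.

$6,865,740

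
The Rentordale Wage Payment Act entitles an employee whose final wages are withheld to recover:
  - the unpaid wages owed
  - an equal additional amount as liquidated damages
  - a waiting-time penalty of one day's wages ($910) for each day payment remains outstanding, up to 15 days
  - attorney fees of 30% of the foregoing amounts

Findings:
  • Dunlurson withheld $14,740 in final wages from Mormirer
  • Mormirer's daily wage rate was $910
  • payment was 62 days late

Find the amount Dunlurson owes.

$56,069

Liquidated damages (equal amount): $14,740
Penalty days: min(62, 15) = 15
Waiting-time penalty: 15 × $910 = $13,650
Subtotal: $14,740 + $14,740 + $13,650 = $43,130
Attorney fees: 30% of $43,130 = $12,939
Total award: $43,130 + $12,939 = $56,069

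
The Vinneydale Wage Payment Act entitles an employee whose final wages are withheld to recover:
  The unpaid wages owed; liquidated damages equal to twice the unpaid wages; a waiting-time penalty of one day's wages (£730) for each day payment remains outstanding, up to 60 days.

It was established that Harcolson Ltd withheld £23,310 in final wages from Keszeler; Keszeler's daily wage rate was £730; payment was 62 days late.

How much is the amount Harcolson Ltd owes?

Doubled: 2 × £23,310 = £46,620
Penalty days: min(62, 60) = 60
Waiting-time penalty: 60 × £730 = £43,800
Total award: £23,310 + £46,620 + £43,800 = £113,730

Total award: £113,730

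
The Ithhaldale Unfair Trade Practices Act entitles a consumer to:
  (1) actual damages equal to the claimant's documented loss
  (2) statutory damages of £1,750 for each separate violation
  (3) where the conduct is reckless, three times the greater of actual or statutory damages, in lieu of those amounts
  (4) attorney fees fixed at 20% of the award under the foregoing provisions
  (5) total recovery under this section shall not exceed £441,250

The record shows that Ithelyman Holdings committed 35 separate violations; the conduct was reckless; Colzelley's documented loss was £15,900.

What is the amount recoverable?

Statutory damages: 35 × £1,750 = £61,250
Greater of actual damages (£15,900) or statutory damages (£61,250): £61,250
Trebled: 3 × £61,250 = £183,750
Attorney fees: 20% of £183,750 = £36,750
Total before cap: £183,750 + £36,750 = £220,500
Cap at £441,250: £220,500 is within the cap, no reduction.

£220,500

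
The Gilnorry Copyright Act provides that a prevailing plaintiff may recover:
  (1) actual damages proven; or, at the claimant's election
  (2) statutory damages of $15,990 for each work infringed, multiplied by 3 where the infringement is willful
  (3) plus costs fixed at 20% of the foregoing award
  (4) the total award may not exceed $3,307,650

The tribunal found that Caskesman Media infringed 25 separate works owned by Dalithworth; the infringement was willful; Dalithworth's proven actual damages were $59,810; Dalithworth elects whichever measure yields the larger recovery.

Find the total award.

$1,439,100

Statutory damages: 25 × $15,990 = $399,750
Trebled: 3 × $399,750 = $1,199,250
Greater of actual damages ($59,810) or enhanced statutory damages ($1,199,250): $1,199,250
Costs: 20% of $1,199,250 = $239,850
Award plus costs: $1,199,250 + $239,850 = $1,439,100
Cap at $3,307,650: $1,439,100 is within the cap, no reduction.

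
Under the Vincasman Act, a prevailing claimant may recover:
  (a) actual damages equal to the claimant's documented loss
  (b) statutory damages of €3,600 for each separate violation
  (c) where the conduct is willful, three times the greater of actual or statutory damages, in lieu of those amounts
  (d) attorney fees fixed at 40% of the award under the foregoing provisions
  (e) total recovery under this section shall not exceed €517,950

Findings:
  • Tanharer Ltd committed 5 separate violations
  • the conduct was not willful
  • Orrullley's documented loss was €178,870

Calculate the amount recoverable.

€275,618

Statutory damages: 5 × €3,600 = €18,000
Conduct not willful: the in-lieu enhancement does not apply.
Actual plus statutory damages: €178,870 + €18,000 = €196,870
Attorney fees: 40% of €196,870 = €78,748
Total before cap: €196,870 + €78,748 = €275,618
Cap at €517,950: €275,618 is within the cap, no reduction.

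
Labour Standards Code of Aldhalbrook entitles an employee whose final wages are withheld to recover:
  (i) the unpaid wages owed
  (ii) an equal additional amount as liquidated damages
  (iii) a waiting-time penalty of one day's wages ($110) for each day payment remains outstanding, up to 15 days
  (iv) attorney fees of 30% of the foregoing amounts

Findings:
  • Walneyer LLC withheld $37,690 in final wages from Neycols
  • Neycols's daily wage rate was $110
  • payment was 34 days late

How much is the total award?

Liquidated damages (equal amount): $37,690
Penalty days: min(34, 15) = 15
Waiting-time penalty: 15 × $110 = $1,650
Subtotal: $37,690 + $37,690 + $1,650 = $77,030
Attorney fees: 30% of $77,030 = $23,109
Total award: $77,030 + $23,109 = $100,139

$100,139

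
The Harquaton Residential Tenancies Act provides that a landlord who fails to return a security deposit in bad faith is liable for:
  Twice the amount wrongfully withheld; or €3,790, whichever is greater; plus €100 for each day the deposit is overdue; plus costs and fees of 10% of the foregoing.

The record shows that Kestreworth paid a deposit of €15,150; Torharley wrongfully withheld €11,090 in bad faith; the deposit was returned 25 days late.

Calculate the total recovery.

Recovery: €27,148

Doubled: 2 × €11,090 = €22,180
Minimum €3,790: €22,180 meets the minimum, no increase.
Late-return penalty: 25 × €100 = €2,500
Damages plus late penalty: €22,180 + €2,500 = €24,680
Costs and fees: 10% of €24,680 = €2,468
Total recovery: €24,680 + €2,468 = €27,148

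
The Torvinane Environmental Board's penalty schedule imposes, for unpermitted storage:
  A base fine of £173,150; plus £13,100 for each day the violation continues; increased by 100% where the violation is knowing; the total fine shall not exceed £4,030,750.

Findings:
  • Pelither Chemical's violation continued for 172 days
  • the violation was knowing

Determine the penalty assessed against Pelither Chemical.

Per-day component: 172 × £13,100 = £2,253,200
Base plus per-day: £173,150 + £2,253,200 = £2,426,350
Enhancement: 100% of £2,426,350 = £2,426,350
Enhanced fine: £2,426,350 + £2,426,350 = £4,852,700
Cap at £4,030,750: £4,852,700 exceeds the cap → £4,030,750

£4,030,750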